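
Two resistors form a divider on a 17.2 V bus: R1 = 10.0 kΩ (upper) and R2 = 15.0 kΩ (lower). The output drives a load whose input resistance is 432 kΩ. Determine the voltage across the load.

V_out ≈ 10.2 V

The load sits in parallel with R2: R2‖R_L = (15.0 × 432) / (15.0 + 432) = 14.50 kΩ.
V_out = 17.2 × 14.50 / (10.0 + 14.50) = 17.2 × 14.50/24.50 = 10.2 V.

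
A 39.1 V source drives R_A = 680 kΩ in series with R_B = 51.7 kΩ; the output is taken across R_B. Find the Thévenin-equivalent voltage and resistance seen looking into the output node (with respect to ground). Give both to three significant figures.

V_th = 2.76 V, R_th = 48.0 kΩ

V_th is the open-circuit tap voltage: 39.1 × 51.7/(680 + 51.7) = 2.76 V.
With the supply zeroed, R_A and R_B appear in parallel from the tap: R_th = R_A‖R_B = (680 × 51.7)/731.7 = 48.0 kΩ.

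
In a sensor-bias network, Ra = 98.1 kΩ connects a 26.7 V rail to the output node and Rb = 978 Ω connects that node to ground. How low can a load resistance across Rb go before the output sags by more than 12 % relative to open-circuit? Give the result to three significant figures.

Output resistance R_th = Ra‖Rb = (98100 × 978)/99080 = 968.3 Ω.
The fractional drop is R_th/(R_th + R_L); requiring this ≤ 0.120 gives R_L ≥ R_th(1/0.120 − 1) = 968.3 × 7.333 = 7.10 kΩ.

R_L(min) ≈ 7.10 kΩ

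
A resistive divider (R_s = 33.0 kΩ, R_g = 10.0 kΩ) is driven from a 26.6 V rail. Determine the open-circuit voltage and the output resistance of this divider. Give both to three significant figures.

V_th is the open-circuit tap voltage: 26.6 × 10.0/(33.0 + 10.0) = 6.19 V.
With the supply zeroed, R_s and R_g appear in parallel from the tap: R_th = R_s‖R_g = (33.0 × 10.0)/43.00 = 7.67 kΩ.

V_th = 6.19 V, R_th = 7.67 kΩ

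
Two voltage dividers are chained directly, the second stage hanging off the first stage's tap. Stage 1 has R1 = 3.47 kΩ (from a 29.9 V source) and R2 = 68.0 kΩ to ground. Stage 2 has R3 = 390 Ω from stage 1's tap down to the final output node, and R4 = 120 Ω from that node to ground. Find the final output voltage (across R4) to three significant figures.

Stage 2 presents R3+R4 = 510.0 Ω as a load on stage 1's tap.
Stage 1's lower leg becomes R2‖(R3+R4) = 506.2 Ω, so V_mid = 29.9 × 506.2/3976 = 3.807 V.
Stage 2 is itself unloaded: V_out = V_mid × R4/(R3+R4) = 3.807 × 120/510.0 = 0.896 V.

V_out ≈ 0.896 V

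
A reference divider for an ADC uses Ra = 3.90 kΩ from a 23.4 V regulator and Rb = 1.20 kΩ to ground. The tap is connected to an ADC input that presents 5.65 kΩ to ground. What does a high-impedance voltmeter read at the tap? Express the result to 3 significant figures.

V_out ≈ 4.74 V

The load sits in parallel with Rb: Rb‖R_L = (1.20 × 5.65) / (1.20 + 5.65) = 0.9898 kΩ.
V_out = 23.4 × 0.9898 / (3.90 + 0.9898) = 23.4 × 0.9898/4.890 = 4.74 V.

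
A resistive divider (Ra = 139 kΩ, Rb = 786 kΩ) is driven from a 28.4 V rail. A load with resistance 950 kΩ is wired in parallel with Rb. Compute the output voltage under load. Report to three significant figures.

V_out ≈ 21.5 V

The load sits in parallel with Rb: Rb‖R_L = (786 × 950) / (786 + 950) = 430.1 kΩ.
V_out = 28.4 × 430.1 / (139 + 430.1) = 28.4 × 430.1/569.1 = 21.5 V.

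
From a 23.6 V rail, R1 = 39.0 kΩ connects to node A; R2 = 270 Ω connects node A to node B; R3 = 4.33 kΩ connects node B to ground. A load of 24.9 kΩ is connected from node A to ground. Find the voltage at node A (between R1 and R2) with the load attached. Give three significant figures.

V ≈ 2.14 V

Below node A the series string R2+R3 = 4600 Ω sits in parallel with the 24900 Ω load: 3883 Ω.
V_A = 23.6 × 3883/(39000 + 3883) = 2.14 V.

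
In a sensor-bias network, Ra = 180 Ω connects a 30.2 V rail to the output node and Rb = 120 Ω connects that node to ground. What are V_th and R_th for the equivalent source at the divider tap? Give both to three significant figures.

V_th = 12.1 V, R_th = 72.0 Ω

V_th is the open-circuit tap voltage: 30.2 × 120/(180 + 120) = 12.1 V.
With the supply zeroed, Ra and Rb appear in parallel from the tap: R_th = Ra‖Rb = (180 × 120)/300.0 = 72.0 Ω.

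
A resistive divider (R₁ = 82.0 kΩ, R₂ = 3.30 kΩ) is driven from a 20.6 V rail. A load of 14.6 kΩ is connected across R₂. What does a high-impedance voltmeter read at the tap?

The load sits in parallel with R₂: R₂‖R_L = (3.30 × 14.6) / (3.30 + 14.6) = 2.692 kΩ.
V_out = 20.6 × 2.692 / (82.0 + 2.692) = 20.6 × 2.692/84.69 = 0.655 V.

V_out ≈ 0.655 V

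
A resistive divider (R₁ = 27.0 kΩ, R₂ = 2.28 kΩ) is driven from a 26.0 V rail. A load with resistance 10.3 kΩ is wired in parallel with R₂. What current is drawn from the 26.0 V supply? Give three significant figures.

R₂‖R_L = 1.867 kΩ, so the source sees R₁ + R₂‖R_L = 28.87 kΩ.
I = 26.0 V / 28.87 kΩ = 0.901 mA.

I ≈ 0.901 mA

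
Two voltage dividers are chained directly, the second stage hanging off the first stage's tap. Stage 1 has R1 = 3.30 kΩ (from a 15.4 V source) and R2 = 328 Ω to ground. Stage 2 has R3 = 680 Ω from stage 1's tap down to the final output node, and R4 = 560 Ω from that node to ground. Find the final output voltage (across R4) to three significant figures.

V_out ≈ 0.507 V

Stage 2 presents R3+R4 = 1240 Ω as a load on stage 1's tap.
Stage 1's lower leg becomes R2‖(R3+R4) = 259.4 Ω, so V_mid = 15.4 × 259.4/3559 = 1.122 V.
Stage 2 is itself unloaded: V_out = V_mid × R4/(R3+R4) = 1.122 × 560/1240 = 0.507 V.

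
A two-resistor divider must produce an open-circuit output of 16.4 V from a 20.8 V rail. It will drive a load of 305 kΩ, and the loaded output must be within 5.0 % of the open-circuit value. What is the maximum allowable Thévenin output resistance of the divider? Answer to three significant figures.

Loading drop = R_th/(R_th + R_L) ≤ 0.0500, so R_th ≤ R_L · ε/(1−ε) = 305 kΩ × 0.0500/0.9500 = 16.1 kΩ.

R_th ≤ 16.1 kΩ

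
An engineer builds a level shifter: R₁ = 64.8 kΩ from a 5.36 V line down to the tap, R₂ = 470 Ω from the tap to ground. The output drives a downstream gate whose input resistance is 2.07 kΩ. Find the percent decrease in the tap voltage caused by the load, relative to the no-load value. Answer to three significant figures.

The divider's output (Thévenin) resistance is R₁‖R₂ = 466.6 Ω.
Fractional drop under load = R_th/(R_th + R_L) = 466.6 / (466.6 + 2070) = 0.1840.
So the output falls by 18.4 %.

18.4 %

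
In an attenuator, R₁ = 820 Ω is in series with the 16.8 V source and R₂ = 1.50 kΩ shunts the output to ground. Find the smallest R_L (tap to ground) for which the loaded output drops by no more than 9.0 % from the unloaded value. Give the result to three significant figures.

Output resistance R_th = R₁‖R₂ = (820 × 1500)/2320 = 530.2 Ω.
The fractional drop is R_th/(R_th + R_L); requiring this ≤ 0.0900 gives R_L ≥ R_th(1/0.0900 − 1) = 530.2 × 10.11 = 5.36 kΩ.

R_L(min) ≈ 5.36 kΩ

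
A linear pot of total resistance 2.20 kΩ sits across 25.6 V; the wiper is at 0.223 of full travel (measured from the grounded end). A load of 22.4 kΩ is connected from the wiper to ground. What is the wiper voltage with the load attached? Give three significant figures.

The wiper splits the pot into (1−α)R = 1709 Ω above and αR = 490.6 Ω below.
Lower section ‖ load = 480.1 Ω.
V_wiper = 25.6 × 480.1/(1709 + 480.1) = 5.61 V.

V ≈ 5.61 V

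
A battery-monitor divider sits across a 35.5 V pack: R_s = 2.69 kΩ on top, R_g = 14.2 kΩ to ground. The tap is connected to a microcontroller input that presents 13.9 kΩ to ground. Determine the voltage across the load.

V_out ≈ 25.7 V

The load sits in parallel with R_g: R_g‖R_L = (14.2 × 13.9) / (14.2 + 13.9) = 7.024 kΩ.
V_out = 35.5 × 7.024 / (2.69 + 7.024) = 35.5 × 7.024/9.714 = 25.7 V.
(Unloaded it would have been 29.8 V.)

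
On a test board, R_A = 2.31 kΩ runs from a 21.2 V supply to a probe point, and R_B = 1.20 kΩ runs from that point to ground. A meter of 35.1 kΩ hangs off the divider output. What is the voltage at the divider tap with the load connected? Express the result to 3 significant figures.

V_out ≈ 7.09 V

The load sits in parallel with R_B: R_B‖R_L = (1.20 × 35.1) / (1.20 + 35.1) = 1.160 kΩ.
V_out = 21.2 × 1.160 / (2.31 + 1.160) = 21.2 × 1.160/3.470 = 7.09 V.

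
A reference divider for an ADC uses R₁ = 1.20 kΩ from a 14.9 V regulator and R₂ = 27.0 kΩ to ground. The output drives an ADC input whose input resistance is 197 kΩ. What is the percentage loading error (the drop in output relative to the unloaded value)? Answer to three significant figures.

The divider's output (Thévenin) resistance is R₁‖R₂ = 1.149 kΩ.
Fractional drop under load = R_th/(R_th + R_L) = 1.149 / (1.149 + 197) = 0.005798.
So the output falls by 0.580 %.

0.580 %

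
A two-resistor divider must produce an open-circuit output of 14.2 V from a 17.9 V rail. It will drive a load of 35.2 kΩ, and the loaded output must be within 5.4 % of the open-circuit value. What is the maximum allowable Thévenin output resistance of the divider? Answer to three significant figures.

R_th ≤ 2.01 kΩ

Loading drop = R_th/(R_th + R_L) ≤ 0.0540, so R_th ≤ R_L · ε/(1−ε) = 35.2 kΩ × 0.0540/0.9460 = 2.01 kΩ.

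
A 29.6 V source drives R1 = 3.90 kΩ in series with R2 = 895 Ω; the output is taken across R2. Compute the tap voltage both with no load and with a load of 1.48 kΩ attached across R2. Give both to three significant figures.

Unloaded: 5.52 V; loaded: 3.70 V

Open-circuit: V = 29.6 × 895/(3900 + 895) = 5.52 V.
With the load, R2 becomes R2‖R_L = 557.7 Ω, so V = 29.6 × 557.7/4458 = 3.70 V.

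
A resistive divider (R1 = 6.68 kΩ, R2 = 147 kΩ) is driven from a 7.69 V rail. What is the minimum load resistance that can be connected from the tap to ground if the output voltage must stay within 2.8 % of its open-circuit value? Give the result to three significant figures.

R_L(min) ≈ 222 kΩ

Output resistance R_th = R1‖R2 = (6.68 × 147)/153.7 = 6.390 kΩ.
The fractional drop is R_th/(R_th + R_L); requiring this ≤ 0.0280 gives R_L ≥ R_th(1/0.0280 − 1) = 6.390 × 34.71 = 222 kΩ.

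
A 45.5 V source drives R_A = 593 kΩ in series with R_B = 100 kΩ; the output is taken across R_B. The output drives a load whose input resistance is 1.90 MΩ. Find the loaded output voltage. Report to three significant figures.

V_out ≈ 6.28 V

The load sits in parallel with R_B: R_B‖R_L = (100 × 1900) / (100 + 1900) = 95.00 kΩ.
V_out = 45.5 × 95.00 / (593 + 95.00) = 45.5 × 95.00/688.0 = 6.28 V.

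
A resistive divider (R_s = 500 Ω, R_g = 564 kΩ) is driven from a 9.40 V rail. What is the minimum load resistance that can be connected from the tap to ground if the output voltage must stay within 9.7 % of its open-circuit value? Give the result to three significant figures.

R_L(min) ≈ 4.65 kΩ

Output resistance R_th = R_s‖R_g = (500 × 564000)/564500 = 499.6 Ω.
The fractional drop is R_th/(R_th + R_L); requiring this ≤ 0.0970 gives R_L ≥ R_th(1/0.0970 − 1) = 499.6 × 9.309 = 4.65 kΩ.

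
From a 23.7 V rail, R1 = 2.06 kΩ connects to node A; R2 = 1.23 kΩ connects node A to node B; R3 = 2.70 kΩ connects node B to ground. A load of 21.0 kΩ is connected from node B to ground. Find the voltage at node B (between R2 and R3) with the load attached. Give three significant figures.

V ≈ 9.98 V

At node B, R3 is in parallel with the load: R3‖R_L = 2.392 kΩ.
Below node A the resistance is R2 + (R3‖R_L) = 3.622 kΩ, so V_A = 23.7 × 3.622/5.682 = 15.11 V.
Then V_B = V_A × (R3‖R_L)/(R2 + R3‖R_L) = 15.11 × 2.392/3.622 = 9.98 V.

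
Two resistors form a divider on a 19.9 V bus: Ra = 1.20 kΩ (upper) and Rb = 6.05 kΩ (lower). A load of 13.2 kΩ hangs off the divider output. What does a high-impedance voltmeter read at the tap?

The load sits in parallel with Rb: Rb‖R_L = (6.05 × 13.2) / (6.05 + 13.2) = 4.149 kΩ.
V_out = 19.9 × 4.149 / (1.20 + 4.149) = 19.9 × 4.149/5.349 = 15.4 V.

V_out ≈ 15.4 V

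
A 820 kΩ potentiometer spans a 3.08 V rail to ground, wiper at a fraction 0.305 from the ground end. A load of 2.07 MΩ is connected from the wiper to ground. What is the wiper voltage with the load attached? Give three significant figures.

V ≈ 0.867 V

The wiper splits the pot into (1−α)R = 569.9 kΩ above and αR = 250.1 kΩ below.
Lower section ‖ load = 223.1 kΩ.
V_wiper = 3.08 × 223.1/(569.9 + 223.1) = 0.867 V.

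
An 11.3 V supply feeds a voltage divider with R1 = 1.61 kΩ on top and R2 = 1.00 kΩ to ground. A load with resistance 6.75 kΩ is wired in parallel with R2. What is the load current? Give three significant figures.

I_L ≈ 0.588 mA

R2‖R_L = 0.8710 kΩ; V_out = 11.3 × 0.8710/2.481 = 3.967 V.
I_L = V_out / R_L = 3.967 / 6.75 kΩ = 0.588 mA.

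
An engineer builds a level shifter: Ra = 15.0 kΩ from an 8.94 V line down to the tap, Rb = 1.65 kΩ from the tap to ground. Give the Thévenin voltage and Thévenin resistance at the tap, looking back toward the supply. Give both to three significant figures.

V_th = 0.886 V, R_th = 1.49 kΩ

V_th is the open-circuit tap voltage: 8.94 × 1.65/(15.0 + 1.65) = 0.886 V.
With the supply zeroed, Ra and Rb appear in parallel from the tap: R_th = Ra‖Rb = (15.0 × 1.65)/16.65 = 1.49 kΩ.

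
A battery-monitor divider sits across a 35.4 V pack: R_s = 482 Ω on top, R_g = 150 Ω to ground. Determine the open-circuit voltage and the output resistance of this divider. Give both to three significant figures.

V_th = 8.40 V, R_th = 114 Ω

V_th is the open-circuit tap voltage: 35.4 × 150/(482 + 150) = 8.40 V.
With the supply zeroed, R_s and R_g appear in parallel from the tap: R_th = R_s‖R_g = (482 × 150)/632.0 = 114 Ω.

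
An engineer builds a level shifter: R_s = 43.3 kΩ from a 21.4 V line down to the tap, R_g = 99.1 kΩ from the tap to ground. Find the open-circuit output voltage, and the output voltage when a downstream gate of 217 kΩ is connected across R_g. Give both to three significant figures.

Unloaded: 14.9 V; loaded: 13.1 V

Open-circuit: V = 21.4 × 99.1/(43.3 + 99.1) = 14.9 V.
With the load, R_g becomes R_g‖R_L = 68.03 kΩ, so V = 21.4 × 68.03/111.3 = 13.1 V.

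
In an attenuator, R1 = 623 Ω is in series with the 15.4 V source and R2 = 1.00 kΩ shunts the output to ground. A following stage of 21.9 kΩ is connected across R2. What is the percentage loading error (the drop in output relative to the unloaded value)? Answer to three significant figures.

1.72 %

The divider's output (Thévenin) resistance is R1‖R2 = 383.9 Ω.
Fractional drop under load = R_th/(R_th + R_L) = 383.9 / (383.9 + 21900) = 0.01723.
So the output falls by 1.72 %.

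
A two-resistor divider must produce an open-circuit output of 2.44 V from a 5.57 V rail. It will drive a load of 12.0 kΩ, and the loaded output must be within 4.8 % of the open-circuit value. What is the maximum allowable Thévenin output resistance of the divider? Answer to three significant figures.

Loading drop = R_th/(R_th + R_L) ≤ 0.0480, so R_th ≤ R_L · ε/(1−ε) = 12.0 kΩ × 0.0480/0.9520 = 605 Ω.
(Any R1, R2 with R2/(R1+R2) = 0.438 and R1‖R2 ≤ 605 Ω will meet the spec.)

R_th ≤ 605 Ω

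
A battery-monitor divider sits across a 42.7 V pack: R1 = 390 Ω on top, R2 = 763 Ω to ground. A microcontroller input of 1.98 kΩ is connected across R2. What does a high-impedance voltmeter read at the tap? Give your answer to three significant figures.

V_out ≈ 25.0 V

The load sits in parallel with R2: R2‖R_L = (763 × 1980) / (763 + 1980) = 550.8 Ω.
V_out = 42.7 × 550.8 / (390 + 550.8) = 42.7 × 550.8/940.8 = 25.0 V.
(Unloaded it would have been 28.3 V.)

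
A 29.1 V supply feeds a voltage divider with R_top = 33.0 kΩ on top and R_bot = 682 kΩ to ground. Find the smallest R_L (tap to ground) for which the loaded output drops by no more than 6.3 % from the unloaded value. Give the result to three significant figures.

R_L(min) ≈ 468 kΩ

Output resistance R_th = R_top‖R_bot = (33.0 × 682)/715.0 = 31.48 kΩ.
The fractional drop is R_th/(R_th + R_L); requiring this ≤ 0.0630 gives R_L ≥ R_th(1/0.0630 − 1) = 31.48 × 14.87 = 468 kΩ.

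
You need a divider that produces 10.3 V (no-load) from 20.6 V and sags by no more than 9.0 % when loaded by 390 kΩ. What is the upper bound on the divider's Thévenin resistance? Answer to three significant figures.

Loading drop = R_th/(R_th + R_L) ≤ 0.0900, so R_th ≤ R_L · ε/(1−ε) = 390 kΩ × 0.0900/0.9100 = 38.6 kΩ.

R_th ≤ 38.6 kΩ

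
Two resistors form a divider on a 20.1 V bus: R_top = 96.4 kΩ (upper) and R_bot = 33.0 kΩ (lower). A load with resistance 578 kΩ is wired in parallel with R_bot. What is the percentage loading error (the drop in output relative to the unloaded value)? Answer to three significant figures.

4.08 %

The divider's output (Thévenin) resistance is R_top‖R_bot = 24.58 kΩ.
Fractional drop under load = R_th/(R_th + R_L) = 24.58 / (24.58 + 578) = 0.04080.
So the output falls by 4.08 %.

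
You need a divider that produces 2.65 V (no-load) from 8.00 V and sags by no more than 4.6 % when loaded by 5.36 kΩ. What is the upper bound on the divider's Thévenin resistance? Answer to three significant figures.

Loading drop = R_th/(R_th + R_L) ≤ 0.0460, so R_th ≤ R_L · ε/(1−ε) = 5.36 kΩ × 0.0460/0.9540 = 258 Ω.

R_th ≤ 258 Ω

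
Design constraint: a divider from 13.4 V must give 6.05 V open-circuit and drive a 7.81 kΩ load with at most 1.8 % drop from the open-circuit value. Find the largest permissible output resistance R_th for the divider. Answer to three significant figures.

Loading drop = R_th/(R_th + R_L) ≤ 0.0180, so R_th ≤ R_L · ε/(1−ε) = 7.81 kΩ × 0.0180/0.9820 = 143 Ω.
(Any R1, R2 with R2/(R1+R2) = 0.451 and R1‖R2 ≤ 143 Ω will meet the spec.)

R_th ≤ 143 Ω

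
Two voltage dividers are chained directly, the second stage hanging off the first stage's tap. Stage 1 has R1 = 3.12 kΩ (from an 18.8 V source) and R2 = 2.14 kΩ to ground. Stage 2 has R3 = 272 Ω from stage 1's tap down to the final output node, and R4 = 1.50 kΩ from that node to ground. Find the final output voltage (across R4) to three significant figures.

V_out ≈ 3.77 V

Stage 2 presents R3+R4 = 1772 Ω as a load on stage 1's tap.
Stage 1's lower leg becomes R2‖(R3+R4) = 969.3 Ω, so V_mid = 18.8 × 969.3/4089 = 4.456 V.
Stage 2 is itself unloaded: V_out = V_mid × R4/(R3+R4) = 4.456 × 1500/1772 = 3.77 V.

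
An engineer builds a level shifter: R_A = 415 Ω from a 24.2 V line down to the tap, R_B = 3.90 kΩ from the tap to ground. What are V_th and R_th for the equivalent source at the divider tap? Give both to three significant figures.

V_th is the open-circuit tap voltage: 24.2 × 3900/(415 + 3900) = 21.9 V.
With the supply zeroed, R_A and R_B appear in parallel from the tap: R_th = R_A‖R_B = (415 × 3900)/4315 = 375 Ω.

V_th = 21.9 V, R_th = 375 Ω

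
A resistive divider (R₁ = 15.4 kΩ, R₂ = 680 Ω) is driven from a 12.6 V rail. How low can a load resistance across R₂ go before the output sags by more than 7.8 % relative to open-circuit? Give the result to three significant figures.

R_L(min) ≈ 7.70 kΩ

Output resistance R_th = R₁‖R₂ = (15400 × 680)/16080 = 651.2 Ω.
The fractional drop is R_th/(R_th + R_L); requiring this ≤ 0.0780 gives R_L ≥ R_th(1/0.0780 − 1) = 651.2 × 11.82 = 7.70 kΩ.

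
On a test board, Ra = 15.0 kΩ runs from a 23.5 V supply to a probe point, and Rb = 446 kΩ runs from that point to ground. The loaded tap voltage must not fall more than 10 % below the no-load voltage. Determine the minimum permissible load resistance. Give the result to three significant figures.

R_L(min) ≈ 131 kΩ

Output resistance R_th = Ra‖Rb = (15.0 × 446)/461.0 = 14.51 kΩ.
The fractional drop is R_th/(R_th + R_L); requiring this ≤ 0.100 gives R_L ≥ R_th(1/0.100 − 1) = 14.51 × 9.000 = 131 kΩ.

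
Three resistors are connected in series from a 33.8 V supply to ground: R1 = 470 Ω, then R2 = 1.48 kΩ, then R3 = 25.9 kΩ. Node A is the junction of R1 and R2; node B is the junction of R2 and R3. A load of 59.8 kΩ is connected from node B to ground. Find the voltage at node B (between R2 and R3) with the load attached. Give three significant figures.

V ≈ 30.5 V

At node B, R3 is in parallel with the load: R3‖R_L = 18070 Ω.
Below node A the resistance is R2 + (R3‖R_L) = 19550 Ω, so V_A = 33.8 × 19550/20020 = 33.01 V.
Then V_B = V_A × (R3‖R_L)/(R2 + R3‖R_L) = 33.01 × 18070/19550 = 30.5 V.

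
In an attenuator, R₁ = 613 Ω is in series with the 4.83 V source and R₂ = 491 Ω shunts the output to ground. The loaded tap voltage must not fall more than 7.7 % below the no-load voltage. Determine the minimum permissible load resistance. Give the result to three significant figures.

R_L(min) ≈ 3.27 kΩ

Output resistance R_th = R₁‖R₂ = (613 × 491)/1104 = 272.6 Ω.
The fractional drop is R_th/(R_th + R_L); requiring this ≤ 0.0770 gives R_L ≥ R_th(1/0.0770 − 1) = 272.6 × 11.99 = 3.27 kΩ.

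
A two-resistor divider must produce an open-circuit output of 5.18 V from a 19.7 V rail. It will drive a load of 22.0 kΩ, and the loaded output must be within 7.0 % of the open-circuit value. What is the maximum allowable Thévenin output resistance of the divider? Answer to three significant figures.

Loading drop = R_th/(R_th + R_L) ≤ 0.0700, so R_th ≤ R_L · ε/(1−ε) = 22.0 kΩ × 0.0700/0.9300 = 1.66 kΩ.

R_th ≤ 1.66 kΩ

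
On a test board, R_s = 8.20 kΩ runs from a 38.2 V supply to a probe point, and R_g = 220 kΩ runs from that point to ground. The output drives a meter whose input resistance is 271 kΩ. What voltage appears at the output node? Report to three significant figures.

The load sits in parallel with R_g: R_g‖R_L = (220 × 271) / (220 + 271) = 121.4 kΩ.
V_out = 38.2 × 121.4 / (8.20 + 121.4) = 38.2 × 121.4/129.6 = 35.8 V.

V_out ≈ 35.8 V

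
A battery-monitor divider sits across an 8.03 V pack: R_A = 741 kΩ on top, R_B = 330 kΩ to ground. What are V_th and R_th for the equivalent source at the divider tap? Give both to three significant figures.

V_th is the open-circuit tap voltage: 8.03 × 330/(741 + 330) = 2.47 V.
With the supply zeroed, R_A and R_B appear in parallel from the tap: R_th = R_A‖R_B = (741 × 330)/1071 = 228 kΩ.

V_th = 2.47 V, R_th = 228 kΩ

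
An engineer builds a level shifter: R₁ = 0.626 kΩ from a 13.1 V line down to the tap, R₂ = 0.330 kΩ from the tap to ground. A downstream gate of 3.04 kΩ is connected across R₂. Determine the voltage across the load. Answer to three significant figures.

The load sits in parallel with R₂: R₂‖R_L = (330 × 3040) / (330 + 3040) = 297.7 Ω.
V_out = 13.1 × 297.7 / (626 + 297.7) = 13.1 × 297.7/923.7 = 4.22 V.
(Unloaded it would have been 4.52 V.)

V_out ≈ 4.22 V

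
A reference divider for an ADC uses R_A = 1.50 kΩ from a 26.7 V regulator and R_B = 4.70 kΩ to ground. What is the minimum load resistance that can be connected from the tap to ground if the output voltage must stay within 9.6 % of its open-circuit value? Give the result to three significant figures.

Output resistance R_th = R_A‖R_B = (1.50 × 4.70)/6.200 = 1.137 kΩ.
The fractional drop is R_th/(R_th + R_L); requiring this ≤ 0.0960 gives R_L ≥ R_th(1/0.0960 − 1) = 1.137 × 9.417 = 10.7 kΩ.

R_L(min) ≈ 10.7 kΩ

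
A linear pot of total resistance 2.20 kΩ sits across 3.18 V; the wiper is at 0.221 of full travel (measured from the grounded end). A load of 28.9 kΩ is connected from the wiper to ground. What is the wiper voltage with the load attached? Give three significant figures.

The wiper splits the pot into (1−α)R = 1714 Ω above and αR = 486.2 Ω below.
Lower section ‖ load = 478.2 Ω.
V_wiper = 3.18 × 478.2/(1714 + 478.2) = 0.694 V.

V ≈ 0.694 V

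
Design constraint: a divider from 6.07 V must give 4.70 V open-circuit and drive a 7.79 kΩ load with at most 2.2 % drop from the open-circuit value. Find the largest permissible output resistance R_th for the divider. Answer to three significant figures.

R_th ≤ 175 Ω

Loading drop = R_th/(R_th + R_L) ≤ 0.0220, so R_th ≤ R_L · ε/(1−ε) = 7.79 kΩ × 0.0220/0.9780 = 175 Ω.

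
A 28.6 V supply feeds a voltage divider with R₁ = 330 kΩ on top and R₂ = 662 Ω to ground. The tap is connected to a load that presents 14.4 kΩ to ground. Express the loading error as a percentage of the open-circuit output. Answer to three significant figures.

The divider's output (Thévenin) resistance is R₁‖R₂ = 660.7 Ω.
Fractional drop under load = R_th/(R_th + R_L) = 660.7 / (660.7 + 14400) = 0.04387.
So the output falls by 4.39 %.

4.39 %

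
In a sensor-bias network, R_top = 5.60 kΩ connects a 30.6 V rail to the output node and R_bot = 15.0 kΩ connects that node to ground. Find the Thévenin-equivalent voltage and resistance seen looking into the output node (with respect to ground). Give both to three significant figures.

V_th is the open-circuit tap voltage: 30.6 × 15.0/(5.60 + 15.0) = 22.3 V.
With the supply zeroed, R_top and R_bot appear in parallel from the tap: R_th = R_top‖R_bot = (5.60 × 15.0)/20.60 = 4.08 kΩ.

V_th = 22.3 V, R_th = 4.08 kΩ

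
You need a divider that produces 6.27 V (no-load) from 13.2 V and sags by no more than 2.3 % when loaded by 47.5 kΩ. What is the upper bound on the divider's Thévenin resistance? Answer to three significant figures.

Loading drop = R_th/(R_th + R_L) ≤ 0.0230, so R_th ≤ R_L · ε/(1−ε) = 47.5 kΩ × 0.0230/0.9770 = 1.12 kΩ.

R_th ≤ 1.12 kΩ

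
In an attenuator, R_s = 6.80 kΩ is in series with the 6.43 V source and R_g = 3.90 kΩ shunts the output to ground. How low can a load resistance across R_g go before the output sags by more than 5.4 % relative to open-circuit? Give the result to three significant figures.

Output resistance R_th = R_s‖R_g = (6.80 × 3.90)/10.70 = 2.479 kΩ.
The fractional drop is R_th/(R_th + R_L); requiring this ≤ 0.0540 gives R_L ≥ R_th(1/0.0540 − 1) = 2.479 × 17.52 = 43.4 kΩ.

R_L(min) ≈ 43.4 kΩ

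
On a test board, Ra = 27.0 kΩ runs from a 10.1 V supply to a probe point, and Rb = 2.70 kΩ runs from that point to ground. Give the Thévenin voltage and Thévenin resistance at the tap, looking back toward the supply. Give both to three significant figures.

V_th = 0.918 V, R_th = 2.45 kΩ

V_th is the open-circuit tap voltage: 10.1 × 2.70/(27.0 + 2.70) = 0.918 V.
With the supply zeroed, Ra and Rb appear in parallel from the tap: R_th = Ra‖Rb = (27.0 × 2.70)/29.70 = 2.45 kΩ.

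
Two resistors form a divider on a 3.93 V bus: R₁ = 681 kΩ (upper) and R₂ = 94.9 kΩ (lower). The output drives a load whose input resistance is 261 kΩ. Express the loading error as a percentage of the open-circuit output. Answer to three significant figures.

The divider's output (Thévenin) resistance is R₁‖R₂ = 83.29 kΩ.
Fractional drop under load = R_th/(R_th + R_L) = 83.29 / (83.29 + 261) = 0.2419.
So the output falls by 24.2 %.

24.2 %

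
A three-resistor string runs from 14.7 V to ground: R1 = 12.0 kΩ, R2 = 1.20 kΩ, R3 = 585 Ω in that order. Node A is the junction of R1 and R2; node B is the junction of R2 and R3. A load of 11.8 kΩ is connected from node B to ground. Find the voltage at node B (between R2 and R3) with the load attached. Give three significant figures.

At node B, R3 is in parallel with the load: R3‖R_L = 557.4 Ω.
Below node A the resistance is R2 + (R3‖R_L) = 1757 Ω, so V_A = 14.7 × 1757/13760 = 1.878 V.
Then V_B = V_A × (R3‖R_L)/(R2 + R3‖R_L) = 1.878 × 557.4/1757 = 0.596 V.

V ≈ 0.596 V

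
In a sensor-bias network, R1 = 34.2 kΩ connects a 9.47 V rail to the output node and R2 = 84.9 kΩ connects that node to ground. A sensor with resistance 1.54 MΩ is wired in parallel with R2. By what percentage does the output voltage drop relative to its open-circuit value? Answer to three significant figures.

The divider's output (Thévenin) resistance is R1‖R2 = 24.38 kΩ.
Fractional drop under load = R_th/(R_th + R_L) = 24.38 / (24.38 + 1540) = 0.01558.
So the output falls by 1.56 %.

1.56 %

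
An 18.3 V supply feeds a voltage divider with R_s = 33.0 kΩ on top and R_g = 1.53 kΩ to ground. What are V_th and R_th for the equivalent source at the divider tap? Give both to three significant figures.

V_th = 0.811 V, R_th = 1.46 kΩ

V_th is the open-circuit tap voltage: 18.3 × 1.53/(33.0 + 1.53) = 0.811 V.
With the supply zeroed, R_s and R_g appear in parallel from the tap: R_th = R_s‖R_g = (33.0 × 1.53)/34.53 = 1.46 kΩ.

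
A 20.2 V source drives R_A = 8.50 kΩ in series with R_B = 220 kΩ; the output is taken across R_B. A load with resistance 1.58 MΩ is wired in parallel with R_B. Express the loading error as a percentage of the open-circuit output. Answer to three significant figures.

The divider's output (Thévenin) resistance is R_A‖R_B = 8.184 kΩ.
Fractional drop under load = R_th/(R_th + R_L) = 8.184 / (8.184 + 1580) = 0.005153.
So the output falls by 0.515 %.

0.515 %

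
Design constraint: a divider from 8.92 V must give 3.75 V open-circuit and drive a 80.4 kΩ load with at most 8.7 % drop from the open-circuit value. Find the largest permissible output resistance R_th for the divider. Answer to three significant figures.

R_th ≤ 7.66 kΩ

Loading drop = R_th/(R_th + R_L) ≤ 0.0870, so R_th ≤ R_L · ε/(1−ε) = 80.4 kΩ × 0.0870/0.9130 = 7.66 kΩ.
(Any R1, R2 with R2/(R1+R2) = 0.420 and R1‖R2 ≤ 7.66 kΩ will meet the spec.)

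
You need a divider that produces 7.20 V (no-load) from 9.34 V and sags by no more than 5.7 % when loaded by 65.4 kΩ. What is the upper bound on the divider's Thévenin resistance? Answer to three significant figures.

Loading drop = R_th/(R_th + R_L) ≤ 0.0570, so R_th ≤ R_L · ε/(1−ε) = 65.4 kΩ × 0.0570/0.9430 = 3.95 kΩ.

R_th ≤ 3.95 kΩ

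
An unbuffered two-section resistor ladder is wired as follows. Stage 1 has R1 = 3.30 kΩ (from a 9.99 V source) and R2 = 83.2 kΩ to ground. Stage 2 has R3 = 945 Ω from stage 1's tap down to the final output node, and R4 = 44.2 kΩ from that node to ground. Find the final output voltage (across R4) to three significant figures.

Stage 2 presents R3+R4 = 45140 Ω as a load on stage 1's tap.
Stage 1's lower leg becomes R2‖(R3+R4) = 29270 Ω, so V_mid = 9.99 × 29270/32570 = 8.978 V.
Stage 2 is itself unloaded: V_out = V_mid × R4/(R3+R4) = 8.978 × 44200/45140 = 8.79 V.

V_out ≈ 8.79 V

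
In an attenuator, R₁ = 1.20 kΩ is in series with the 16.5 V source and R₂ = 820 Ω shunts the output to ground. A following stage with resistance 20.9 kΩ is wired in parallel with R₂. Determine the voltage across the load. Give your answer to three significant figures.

V_out ≈ 6.55 V

The load sits in parallel with R₂: R₂‖R_L = (820 × 20900) / (820 + 20900) = 789.0 Ω.
V_out = 16.5 × 789.0 / (1200 + 789.0) = 16.5 × 789.0/1989 = 6.55 V.
(Unloaded it would have been 6.70 V.)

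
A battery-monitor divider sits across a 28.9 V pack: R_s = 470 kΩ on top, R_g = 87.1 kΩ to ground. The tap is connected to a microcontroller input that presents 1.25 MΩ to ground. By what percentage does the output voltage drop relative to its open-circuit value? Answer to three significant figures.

5.55 %

The divider's output (Thévenin) resistance is R_s‖R_g = 73.48 kΩ.
Fractional drop under load = R_th/(R_th + R_L) = 73.48 / (73.48 + 1250) = 0.05552.
So the output falls by 5.55 %.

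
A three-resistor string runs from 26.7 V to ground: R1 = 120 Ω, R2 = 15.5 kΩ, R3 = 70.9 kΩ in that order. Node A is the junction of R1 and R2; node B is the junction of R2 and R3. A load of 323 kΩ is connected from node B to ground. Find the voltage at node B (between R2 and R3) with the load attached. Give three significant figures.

V ≈ 21.0 V

At node B, R3 is in parallel with the load: R3‖R_L = 58140 Ω.
Below node A the resistance is R2 + (R3‖R_L) = 73640 Ω, so V_A = 26.7 × 73640/73760 = 26.66 V.
Then V_B = V_A × (R3‖R_L)/(R2 + R3‖R_L) = 26.66 × 58140/73640 = 21.0 V.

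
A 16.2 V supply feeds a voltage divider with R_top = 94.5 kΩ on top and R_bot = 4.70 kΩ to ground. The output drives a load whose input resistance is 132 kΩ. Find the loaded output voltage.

The load sits in parallel with R_bot: R_bot‖R_L = (4.70 × 132) / (4.70 + 132) = 4.538 kΩ.
V_out = 16.2 × 4.538 / (94.5 + 4.538) = 16.2 × 4.538/99.04 = 0.742 V.

V_out ≈ 0.742 V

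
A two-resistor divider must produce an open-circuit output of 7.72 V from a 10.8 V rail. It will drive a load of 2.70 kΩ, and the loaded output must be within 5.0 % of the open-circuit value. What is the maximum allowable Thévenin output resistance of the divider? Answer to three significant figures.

Loading drop = R_th/(R_th + R_L) ≤ 0.0500, so R_th ≤ R_L · ε/(1−ε) = 2.70 kΩ × 0.0500/0.9500 = 142 Ω.
(Any R1, R2 with R2/(R1+R2) = 0.715 and R1‖R2 ≤ 142 Ω will meet the spec.)

R_th ≤ 142 Ω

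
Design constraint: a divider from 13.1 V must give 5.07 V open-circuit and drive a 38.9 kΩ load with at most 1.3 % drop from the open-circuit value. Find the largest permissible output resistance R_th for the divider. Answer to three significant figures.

Loading drop = R_th/(R_th + R_L) ≤ 0.0130, so R_th ≤ R_L · ε/(1−ε) = 38.9 kΩ × 0.0130/0.9870 = 512 Ω.

R_th ≤ 512 Ω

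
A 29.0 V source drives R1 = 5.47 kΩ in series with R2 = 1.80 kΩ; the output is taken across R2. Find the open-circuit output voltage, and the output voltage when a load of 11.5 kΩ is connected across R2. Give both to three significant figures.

Unloaded: 7.18 V; loaded: 6.42 V

Open-circuit: V = 29.0 × 1.80/(5.47 + 1.80) = 7.18 V.
With the load, R2 becomes R2‖R_L = 1.556 kΩ, so V = 29.0 × 1.556/7.026 = 6.42 V.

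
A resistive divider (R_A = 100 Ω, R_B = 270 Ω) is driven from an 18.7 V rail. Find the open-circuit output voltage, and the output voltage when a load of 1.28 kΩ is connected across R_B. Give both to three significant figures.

Open-circuit: V = 18.7 × 270/(100 + 270) = 13.6 V.
With the load, R_B becomes R_B‖R_L = 223.0 Ω, so V = 18.7 × 223.0/323.0 = 12.9 V.

Unloaded: 13.6 V; loaded: 12.9 V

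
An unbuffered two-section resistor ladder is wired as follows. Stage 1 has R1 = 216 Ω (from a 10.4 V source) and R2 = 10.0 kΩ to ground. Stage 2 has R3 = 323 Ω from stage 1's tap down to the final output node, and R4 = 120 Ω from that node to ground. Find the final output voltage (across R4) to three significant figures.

Stage 2 presents R3+R4 = 443.0 Ω as a load on stage 1's tap.
Stage 1's lower leg becomes R2‖(R3+R4) = 424.2 Ω, so V_mid = 10.4 × 424.2/640.2 = 6.891 V.
Stage 2 is itself unloaded: V_out = V_mid × R4/(R3+R4) = 6.891 × 120/443.0 = 1.87 V.

V_out ≈ 1.87 V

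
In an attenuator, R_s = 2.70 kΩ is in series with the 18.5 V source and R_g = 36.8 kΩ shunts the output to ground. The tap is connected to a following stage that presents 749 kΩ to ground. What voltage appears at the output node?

V_out ≈ 17.2 V

The load sits in parallel with R_g: R_g‖R_L = (36.8 × 749) / (36.8 + 749) = 35.08 kΩ.
V_out = 18.5 × 35.08 / (2.70 + 35.08) = 18.5 × 35.08/37.78 = 17.2 V.
(Unloaded it would have been 17.2 V.)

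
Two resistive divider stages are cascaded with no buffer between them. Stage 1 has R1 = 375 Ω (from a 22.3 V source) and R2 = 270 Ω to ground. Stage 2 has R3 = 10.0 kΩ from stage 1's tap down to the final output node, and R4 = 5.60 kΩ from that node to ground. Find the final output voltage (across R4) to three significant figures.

Stage 2 presents R3+R4 = 15600 Ω as a load on stage 1's tap.
Stage 1's lower leg becomes R2‖(R3+R4) = 265.4 Ω, so V_mid = 22.3 × 265.4/640.4 = 9.242 V.
Stage 2 is itself unloaded: V_out = V_mid × R4/(R3+R4) = 9.242 × 5600/15600 = 3.32 V.

V_out ≈ 3.32 V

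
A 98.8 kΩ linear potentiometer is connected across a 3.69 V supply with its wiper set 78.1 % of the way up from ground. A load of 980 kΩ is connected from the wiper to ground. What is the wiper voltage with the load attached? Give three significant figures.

The wiper splits the pot into (1−α)R = 21.64 kΩ above and αR = 77.16 kΩ below.
Lower section ‖ load = 71.53 kΩ.
V_wiper = 3.69 × 71.53/(21.64 + 71.53) = 2.83 V.

V ≈ 2.83 V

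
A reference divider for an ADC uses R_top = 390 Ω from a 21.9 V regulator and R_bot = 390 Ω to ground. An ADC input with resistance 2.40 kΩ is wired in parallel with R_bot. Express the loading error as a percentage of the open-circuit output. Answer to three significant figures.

The divider's output (Thévenin) resistance is R_top‖R_bot = 195.0 Ω.
Fractional drop under load = R_th/(R_th + R_L) = 195.0 / (195.0 + 2400) = 0.07514.
So the output falls by 7.51 %.

7.51 %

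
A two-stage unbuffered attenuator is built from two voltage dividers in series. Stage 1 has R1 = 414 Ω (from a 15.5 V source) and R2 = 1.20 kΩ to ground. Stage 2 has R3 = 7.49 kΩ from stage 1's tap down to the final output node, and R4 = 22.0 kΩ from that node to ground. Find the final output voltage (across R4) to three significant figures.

Stage 2 presents R3+R4 = 29490 Ω as a load on stage 1's tap.
Stage 1's lower leg becomes R2‖(R3+R4) = 1153 Ω, so V_mid = 15.5 × 1153/1567 = 11.41 V.
Stage 2 is itself unloaded: V_out = V_mid × R4/(R3+R4) = 11.41 × 22000/29490 = 8.51 V.

V_out ≈ 8.51 V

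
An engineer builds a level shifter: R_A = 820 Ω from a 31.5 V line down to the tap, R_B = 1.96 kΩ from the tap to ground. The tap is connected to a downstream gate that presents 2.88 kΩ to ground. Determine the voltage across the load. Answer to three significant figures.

The load sits in parallel with R_B: R_B‖R_L = (1960 × 2880) / (1960 + 2880) = 1166 Ω.
V_out = 31.5 × 1166 / (820 + 1166) = 31.5 × 1166/1986 = 18.5 V.

V_out ≈ 18.5 V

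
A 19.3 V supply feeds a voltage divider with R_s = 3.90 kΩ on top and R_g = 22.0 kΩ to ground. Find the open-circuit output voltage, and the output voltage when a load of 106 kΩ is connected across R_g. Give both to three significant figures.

Open-circuit: V = 19.3 × 22.0/(3.90 + 22.0) = 16.4 V.
With the load, R_g becomes R_g‖R_L = 18.22 kΩ, so V = 19.3 × 18.22/22.12 = 15.9 V.

Unloaded: 16.4 V; loaded: 15.9 V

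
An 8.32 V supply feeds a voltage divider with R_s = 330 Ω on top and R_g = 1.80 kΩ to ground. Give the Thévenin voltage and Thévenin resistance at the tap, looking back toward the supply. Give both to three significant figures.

V_th is the open-circuit tap voltage: 8.32 × 1800/(330 + 1800) = 7.03 V.
With the supply zeroed, R_s and R_g appear in parallel from the tap: R_th = R_s‖R_g = (330 × 1800)/2130 = 279 Ω.

V_th = 7.03 V, R_th = 279 Ω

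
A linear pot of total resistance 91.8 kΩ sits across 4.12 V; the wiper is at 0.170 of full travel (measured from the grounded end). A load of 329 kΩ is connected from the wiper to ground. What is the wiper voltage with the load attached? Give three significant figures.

V ≈ 0.674 V

The wiper splits the pot into (1−α)R = 76.19 kΩ above and αR = 15.61 kΩ below.
Lower section ‖ load = 14.90 kΩ.
V_wiper = 4.12 × 14.90/(76.19 + 14.90) = 0.674 V.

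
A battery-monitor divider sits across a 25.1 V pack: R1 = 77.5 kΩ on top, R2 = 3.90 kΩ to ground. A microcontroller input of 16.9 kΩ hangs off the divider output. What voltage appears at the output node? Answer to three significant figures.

The load sits in parallel with R2: R2‖R_L = (3.90 × 16.9) / (3.90 + 16.9) = 3.169 kΩ.
V_out = 25.1 × 3.169 / (77.5 + 3.169) = 25.1 × 3.169/80.67 = 0.986 V.
(Unloaded it would have been 1.20 V.)

V_out ≈ 0.986 V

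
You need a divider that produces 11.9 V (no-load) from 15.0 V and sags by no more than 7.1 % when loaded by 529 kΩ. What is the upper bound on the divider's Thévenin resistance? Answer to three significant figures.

R_th ≤ 40.4 kΩ

Loading drop = R_th/(R_th + R_L) ≤ 0.0710, so R_th ≤ R_L · ε/(1−ε) = 529 kΩ × 0.0710/0.9290 = 40.4 kΩ.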